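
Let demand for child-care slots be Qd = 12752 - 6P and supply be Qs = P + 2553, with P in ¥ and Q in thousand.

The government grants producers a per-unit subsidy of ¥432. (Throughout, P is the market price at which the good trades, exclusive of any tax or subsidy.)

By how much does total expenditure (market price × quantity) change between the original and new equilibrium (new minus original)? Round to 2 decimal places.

+269180.08

Solve the original market: 12752 - 6P = P + 2553, hence P = 1457 and Q = 4010.
Since sellers receive the price plus the subsidy, the effective supply curve becomes Qs = P + 2985.
Equate the new curves: 12752 - 6P = P + 2985, giving 9767 = 7P, P = 9767/7 ≈ 1395.2857, Q = 30662/7 ≈ 4380.2857.
Expenditure moves from 1457×4010 = 5842570 to 1395.2857×4380.2857 = 6111750.0816; change = +269180.08.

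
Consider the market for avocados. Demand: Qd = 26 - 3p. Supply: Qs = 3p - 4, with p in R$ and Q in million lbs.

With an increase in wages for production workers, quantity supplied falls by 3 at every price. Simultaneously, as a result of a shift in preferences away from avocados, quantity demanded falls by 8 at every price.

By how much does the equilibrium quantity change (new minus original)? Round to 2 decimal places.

-5.50

Initially, 26 - 3p = 3p - 4, so 30 = 6p and p = 5, Q = 11.
With the change applied: demand Qd = 18 - 3p, supply Qs = 3p - 7.
New equilibrium: 18 - 3p = 3p - 7 ⇒ 25 = 6p ⇒ p = 25/6 ≈ 4.1667, Q = 5.5.
ΔQ = 5.5 − 11 = -5.50.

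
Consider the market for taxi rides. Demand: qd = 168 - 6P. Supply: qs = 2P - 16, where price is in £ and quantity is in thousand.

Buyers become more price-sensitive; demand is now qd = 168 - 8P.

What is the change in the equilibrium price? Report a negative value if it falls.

-4.6

Original equilibrium: 168 - 6P = 2P - 16 gives 184 = 8P, so P = 23 and q = 30.
The new curves are qd = 168 - 8P (demand) and qs = 2P - 16 (supply).
Equate the new curves: 168 - 8P = 2P - 16, giving 184 = 10P, P = 18.4, q = 20.8.
ΔP = 18.4 − 23 = -4.6.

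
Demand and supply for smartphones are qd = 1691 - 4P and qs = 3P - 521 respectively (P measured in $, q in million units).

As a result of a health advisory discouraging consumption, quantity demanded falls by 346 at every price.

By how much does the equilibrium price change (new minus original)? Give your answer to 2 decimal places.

Original equilibrium: 1691 - 4P = 3P - 521 gives 2212 = 7P, so P = 316 and q = 427.
The new curves are qd = 1345 - 4P (demand) and qs = 3P - 521 (supply).
Clearing the new market: 1345 - 4P = 3P - 521, so P = 1866/7 ≈ 266.5714 and q = 1951/7 ≈ 278.7143.
ΔP = 266.5714 − 316 = -49.43.

-49.43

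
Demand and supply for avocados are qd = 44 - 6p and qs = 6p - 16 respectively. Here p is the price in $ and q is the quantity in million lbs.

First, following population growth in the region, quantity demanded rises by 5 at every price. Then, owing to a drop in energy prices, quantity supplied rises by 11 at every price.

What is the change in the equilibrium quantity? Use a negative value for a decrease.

Initially, 44 - 6p = 6p - 16, so 60 = 12p and p = 5, q = 14.
The new curves are qd = 49 - 6p (demand) and qs = 6p - 5 (supply).
New equilibrium: 49 - 6p = 6p - 5 ⇒ 54 = 12p ⇒ p = 4.5, q = 22.
Δq = 22 − 14 = +8.

+8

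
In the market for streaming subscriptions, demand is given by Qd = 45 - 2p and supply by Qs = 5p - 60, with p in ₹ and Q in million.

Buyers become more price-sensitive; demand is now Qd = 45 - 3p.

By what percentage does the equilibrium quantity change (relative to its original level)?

Initially, 45 - 2p = 5p - 60, so 105 = 7p and p = 15, Q = 15.
After the shift, demand is Qd = 45 - 3p and supply is Qs = 5p - 60.
Clearing the new market: 45 - 3p = 5p - 60, so p = 13.125 and Q = 5.625.
%ΔQ = (5.625 − 15) / 15 × 100 = -62.5%.

-62.5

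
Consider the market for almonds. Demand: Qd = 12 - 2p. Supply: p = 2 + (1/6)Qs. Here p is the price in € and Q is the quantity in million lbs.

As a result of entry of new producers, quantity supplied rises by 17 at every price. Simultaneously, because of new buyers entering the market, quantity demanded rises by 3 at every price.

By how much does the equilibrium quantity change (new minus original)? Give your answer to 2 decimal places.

+6.50

Initially, 12 - 2p = 6p - 12, so 24 = 8p and p = 3, Q = 6.
With the change applied: demand Qd = 15 - 2p, supply Qs = 6p + 5.
Setting them equal: 15 - 2p = 6p + 5 → 10 = 8p, so p = 1.25 and Q = 12.5.
ΔQ = 12.5 − 6 = +6.50.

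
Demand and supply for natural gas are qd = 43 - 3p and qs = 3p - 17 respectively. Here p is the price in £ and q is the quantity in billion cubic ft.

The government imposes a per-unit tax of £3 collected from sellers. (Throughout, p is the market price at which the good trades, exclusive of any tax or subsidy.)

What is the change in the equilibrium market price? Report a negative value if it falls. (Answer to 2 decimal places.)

+1.50

Solve the original market: 43 - 3p = 3p - 17, hence p = 10 and q = 13.
Since sellers keep the price net of the tax, the effective supply curve becomes qs = 3p - 26.
Setting them equal: 43 - 3p = 3p - 26 → 69 = 6p, so p = 11.5 and q = 8.5.
Δp = 11.5 − 10 = +1.50.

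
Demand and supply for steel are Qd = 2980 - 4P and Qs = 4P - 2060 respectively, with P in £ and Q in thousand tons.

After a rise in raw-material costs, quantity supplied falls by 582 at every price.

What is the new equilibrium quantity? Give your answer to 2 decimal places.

169.00

Before the shock: 2980 - 4P = 4P - 2060 ⇒ 5040 = 8P ⇒ P = 630, Q = 460.
The new curves are Qd = 2980 - 4P (demand) and Qs = 4P - 2642 (supply).
Equate the new curves: 2980 - 4P = 4P - 2642, giving 5622 = 8P, P = 702.75, Q = 169.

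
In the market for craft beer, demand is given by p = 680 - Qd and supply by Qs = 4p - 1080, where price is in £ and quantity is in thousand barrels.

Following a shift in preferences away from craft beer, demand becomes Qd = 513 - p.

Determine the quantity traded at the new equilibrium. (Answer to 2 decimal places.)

Solve the original market: 680 - p = 4p - 1080, hence p = 352 and Q = 328.
The shock moves the curves to Qd = 513 - p and Qs = 4p - 1080.
Setting them equal: 513 - p = 4p - 1080 → 1593 = 5p, so p = 318.6 and Q = 194.4.

194.40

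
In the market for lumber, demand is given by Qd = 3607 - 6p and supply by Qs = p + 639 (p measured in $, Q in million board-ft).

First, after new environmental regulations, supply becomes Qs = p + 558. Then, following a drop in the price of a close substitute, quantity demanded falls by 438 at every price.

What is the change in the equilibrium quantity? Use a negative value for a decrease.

-132

Original equilibrium: 3607 - 6p = p + 639 gives 2968 = 7p, so p = 424 and Q = 1063.
The shock moves the curves to Qd = 3169 - 6p and Qs = p + 558.
Setting them equal: 3169 - 6p = p + 558 → 2611 = 7p, so p = 373 and Q = 931.
ΔQ = 931 − 1063 = -132.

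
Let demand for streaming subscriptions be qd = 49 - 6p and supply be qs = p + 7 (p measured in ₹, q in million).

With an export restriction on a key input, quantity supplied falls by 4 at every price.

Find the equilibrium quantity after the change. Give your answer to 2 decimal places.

9.57

Original equilibrium: 49 - 6p = p + 7 gives 42 = 7p, so p = 6 and q = 13.
After the shift, demand is qd = 49 - 6p and supply is qs = p + 3.
Equate the new curves: 49 - 6p = p + 3, giving 46 = 7p, p = 46/7 ≈ 6.5714, q = 67/7 ≈ 9.5714.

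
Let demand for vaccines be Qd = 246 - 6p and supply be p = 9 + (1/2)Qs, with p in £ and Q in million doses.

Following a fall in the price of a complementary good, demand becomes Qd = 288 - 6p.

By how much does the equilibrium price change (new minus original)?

+5.25

Before the shock: 246 - 6p = 2p - 18 ⇒ 264 = 8p ⇒ p = 33, Q = 48.
After the shift, demand is Qd = 288 - 6p and supply is Qs = 2p - 18.
Setting them equal: 288 - 6p = 2p - 18 → 306 = 8p, so p = 38.25 and Q = 58.5.
Δp = 38.25 − 33 = +5.25.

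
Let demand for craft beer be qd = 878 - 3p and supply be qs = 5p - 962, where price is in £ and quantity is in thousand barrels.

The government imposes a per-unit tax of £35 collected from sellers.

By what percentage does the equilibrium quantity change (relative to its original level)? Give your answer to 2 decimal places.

-34.91

Solve the original market: 878 - 3p = 5p - 962, hence p = 230 and q = 188.
Since sellers keep the price net of the tax, the effective supply curve becomes qs = 5p - 1137.
Clearing the new market: 878 - 3p = 5p - 1137, so p = 251.875 and q = 122.375.
%Δq = (122.375 − 188) / 188 × 100 = -34.91%.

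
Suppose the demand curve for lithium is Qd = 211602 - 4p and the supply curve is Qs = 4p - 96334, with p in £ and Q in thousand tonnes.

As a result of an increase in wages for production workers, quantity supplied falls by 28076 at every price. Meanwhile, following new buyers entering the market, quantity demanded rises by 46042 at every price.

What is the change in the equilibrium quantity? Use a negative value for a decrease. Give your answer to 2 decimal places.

Before the shock: 211602 - 4p = 4p - 96334 ⇒ 307936 = 8p ⇒ p = 38492, Q = 57634.
The new curves are Qd = 257644 - 4p (demand) and Qs = 4p - 124410 (supply).
Setting them equal: 257644 - 4p = 4p - 124410 → 382054 = 8p, so p = 47756.75 and Q = 66617.
ΔQ = 66617 − 57634 = +8983.00.

+8983.00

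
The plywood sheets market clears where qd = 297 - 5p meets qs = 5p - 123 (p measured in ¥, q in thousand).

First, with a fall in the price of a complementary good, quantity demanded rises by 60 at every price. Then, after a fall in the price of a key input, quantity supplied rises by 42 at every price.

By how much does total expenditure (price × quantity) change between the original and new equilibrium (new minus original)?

Initially, 297 - 5p = 5p - 123, so 420 = 10p and p = 42, q = 87.
After the shift, demand is qd = 357 - 5p and supply is qs = 5p - 81.
New equilibrium: 357 - 5p = 5p - 81 ⇒ 438 = 10p ⇒ p = 43.8, q = 138.
Expenditure moves from 42×87 = 3654 to 43.8×138 = 6044.4; change = +2390.4.

+2390.4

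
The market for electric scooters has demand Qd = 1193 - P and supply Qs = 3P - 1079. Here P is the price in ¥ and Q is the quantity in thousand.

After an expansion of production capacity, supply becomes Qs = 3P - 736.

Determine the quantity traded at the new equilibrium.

Original equilibrium: 1193 - P = 3P - 1079 gives 2272 = 4P, so P = 568 and Q = 625.
The new curves are Qd = 1193 - P (demand) and Qs = 3P - 736 (supply).
Setting them equal: 1193 - P = 3P - 736 → 1929 = 4P, so P = 482.25 and Q = 710.75.

710.75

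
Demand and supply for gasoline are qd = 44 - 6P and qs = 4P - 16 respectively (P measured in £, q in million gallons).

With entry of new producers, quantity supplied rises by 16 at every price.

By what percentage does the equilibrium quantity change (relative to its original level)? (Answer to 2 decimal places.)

+120.00

Before the shock: 44 - 6P = 4P - 16 ⇒ 60 = 10P ⇒ P = 6, q = 8.
With the change applied: demand qd = 44 - 6P, supply qs = 4P.
Setting them equal: 44 - 6P = 4P → 44 = 10P, so P = 4.4 and q = 17.6.
%Δq = (17.6 − 8) / 8 × 100 = +120.00%.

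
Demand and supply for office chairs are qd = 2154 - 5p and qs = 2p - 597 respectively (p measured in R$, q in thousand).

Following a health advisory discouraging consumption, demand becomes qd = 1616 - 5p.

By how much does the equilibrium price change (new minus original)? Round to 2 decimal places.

Initially, 2154 - 5p = 2p - 597, so 2751 = 7p and p = 393, q = 189.
The shock moves the curves to qd = 1616 - 5p and qs = 2p - 597.
Setting them equal: 1616 - 5p = 2p - 597 → 2213 = 7p, so p = 2213/7 ≈ 316.1429 and q = 247/7 ≈ 35.2857.
Δp = 316.1429 − 393 = -76.86.

-76.86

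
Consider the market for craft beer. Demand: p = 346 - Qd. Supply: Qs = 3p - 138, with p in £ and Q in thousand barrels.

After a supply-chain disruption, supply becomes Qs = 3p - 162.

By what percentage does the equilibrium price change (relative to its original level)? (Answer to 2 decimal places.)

+4.96

Initially, 346 - p = 3p - 138, so 484 = 4p and p = 121, Q = 225.
With the change applied: demand Qd = 346 - p, supply Qs = 3p - 162.
Clearing the new market: 346 - p = 3p - 162, so p = 127 and Q = 219.
%Δp = (127 − 121) / 121 × 100 = +4.96%.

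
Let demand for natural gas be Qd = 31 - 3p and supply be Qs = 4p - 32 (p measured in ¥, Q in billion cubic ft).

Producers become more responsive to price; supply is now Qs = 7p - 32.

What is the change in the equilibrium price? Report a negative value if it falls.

Original equilibrium: 31 - 3p = 4p - 32 gives 63 = 7p, so p = 9 and Q = 4.
The new curves are Qd = 31 - 3p (demand) and Qs = 7p - 32 (supply).
Equate the new curves: 31 - 3p = 7p - 32, giving 63 = 10p, p = 6.3, Q = 12.1.
Δp = 6.3 − 9 = -2.7.

-2.7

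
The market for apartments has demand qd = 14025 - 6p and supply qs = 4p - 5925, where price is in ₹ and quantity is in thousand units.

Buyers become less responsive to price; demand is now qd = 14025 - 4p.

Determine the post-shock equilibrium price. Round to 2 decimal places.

2493.75

Original equilibrium: 14025 - 6p = 4p - 5925 gives 19950 = 10p, so p = 1995 and q = 2055.
With the change applied: demand qd = 14025 - 4p, supply qs = 4p - 5925.
New equilibrium: 14025 - 4p = 4p - 5925 ⇒ 19950 = 8p ⇒ p = 2493.75, q = 4050.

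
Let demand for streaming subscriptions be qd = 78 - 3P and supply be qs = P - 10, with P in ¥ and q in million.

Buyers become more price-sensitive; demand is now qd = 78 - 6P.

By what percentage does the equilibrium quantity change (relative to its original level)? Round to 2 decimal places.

-78.57

Original equilibrium: 78 - 3P = P - 10 gives 88 = 4P, so P = 22 and q = 12.
The new curves are qd = 78 - 6P (demand) and qs = P - 10 (supply).
Equate the new curves: 78 - 6P = P - 10, giving 88 = 7P, P = 88/7 ≈ 12.5714, q = 18/7 ≈ 2.5714.
%Δq = (2.5714 − 12) / 12 × 100 = -78.57%.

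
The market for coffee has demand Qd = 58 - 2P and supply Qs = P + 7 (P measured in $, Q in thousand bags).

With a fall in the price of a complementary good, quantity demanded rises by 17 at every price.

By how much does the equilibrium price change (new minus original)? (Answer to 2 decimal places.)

Original equilibrium: 58 - 2P = P + 7 gives 51 = 3P, so P = 17 and Q = 24.
After the shift, demand is Qd = 75 - 2P and supply is Qs = P + 7.
Setting them equal: 75 - 2P = P + 7 → 68 = 3P, so P = 68/3 ≈ 22.6667 and Q = 89/3 ≈ 29.6667.
ΔP = 22.6667 − 17 = +5.67.

+5.67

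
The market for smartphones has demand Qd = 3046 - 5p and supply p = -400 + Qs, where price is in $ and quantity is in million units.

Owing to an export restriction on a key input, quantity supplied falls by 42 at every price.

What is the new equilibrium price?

Initially, 3046 - 5p = p + 400, so 2646 = 6p and p = 441, Q = 841.
The shock moves the curves to Qd = 3046 - 5p and Qs = p + 358.
New equilibrium: 3046 - 5p = p + 358 ⇒ 2688 = 6p ⇒ p = 448, Q = 806.

448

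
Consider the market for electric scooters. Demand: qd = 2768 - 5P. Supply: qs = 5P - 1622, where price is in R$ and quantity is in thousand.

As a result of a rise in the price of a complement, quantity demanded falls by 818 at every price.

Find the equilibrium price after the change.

Before the shock: 2768 - 5P = 5P - 1622 ⇒ 4390 = 10P ⇒ P = 439, q = 573.
The new curves are qd = 1950 - 5P (demand) and qs = 5P - 1622 (supply).
New equilibrium: 1950 - 5P = 5P - 1622 ⇒ 3572 = 10P ⇒ P = 357.2, q = 164.

357.2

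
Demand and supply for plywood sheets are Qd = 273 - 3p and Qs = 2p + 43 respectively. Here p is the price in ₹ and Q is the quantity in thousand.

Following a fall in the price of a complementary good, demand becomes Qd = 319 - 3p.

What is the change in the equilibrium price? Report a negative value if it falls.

+9.2

Before the shock: 273 - 3p = 2p + 43 ⇒ 230 = 5p ⇒ p = 46, Q = 135.
The shock moves the curves to Qd = 319 - 3p and Qs = 2p + 43.
Setting them equal: 319 - 3p = 2p + 43 → 276 = 5p, so p = 55.2 and Q = 153.4.
Δp = 55.2 − 46 = +9.2.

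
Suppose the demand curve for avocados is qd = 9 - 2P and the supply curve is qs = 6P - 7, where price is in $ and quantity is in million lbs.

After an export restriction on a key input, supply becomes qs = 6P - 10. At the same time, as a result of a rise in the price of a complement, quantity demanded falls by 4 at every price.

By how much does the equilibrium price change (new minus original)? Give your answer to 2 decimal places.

-0.13

Original equilibrium: 9 - 2P = 6P - 7 gives 16 = 8P, so P = 2 and q = 5.
With the change applied: demand qd = 5 - 2P, supply qs = 6P - 10.
New equilibrium: 5 - 2P = 6P - 10 ⇒ 15 = 8P ⇒ P = 1.875, q = 1.25.
ΔP = 1.875 − 2 = -0.13.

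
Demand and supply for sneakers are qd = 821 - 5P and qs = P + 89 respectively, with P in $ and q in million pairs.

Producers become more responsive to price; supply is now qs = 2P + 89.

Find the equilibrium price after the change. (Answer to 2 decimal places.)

Before the shock: 821 - 5P = P + 89 ⇒ 732 = 6P ⇒ P = 122, q = 211.
With the change applied: demand qd = 821 - 5P, supply qs = 2P + 89.
Equate the new curves: 821 - 5P = 2P + 89, giving 732 = 7P, P = 732/7 ≈ 104.5714, q = 2087/7 ≈ 298.1429.

104.57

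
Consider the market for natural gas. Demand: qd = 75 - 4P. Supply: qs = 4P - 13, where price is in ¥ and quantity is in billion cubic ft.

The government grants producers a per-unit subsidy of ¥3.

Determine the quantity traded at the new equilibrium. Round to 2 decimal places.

37.00

Before the shock: 75 - 4P = 4P - 13 ⇒ 88 = 8P ⇒ P = 11, q = 31.
Since sellers receive the price plus the subsidy, the effective supply curve becomes qs = 4P - 1.
Clearing the new market: 75 - 4P = 4P - 1, so P = 9.5 and q = 37.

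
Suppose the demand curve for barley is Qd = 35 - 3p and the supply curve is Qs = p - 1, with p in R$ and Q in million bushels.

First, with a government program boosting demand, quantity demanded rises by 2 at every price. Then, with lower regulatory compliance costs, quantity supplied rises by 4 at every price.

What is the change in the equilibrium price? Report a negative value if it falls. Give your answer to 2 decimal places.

Solve the original market: 35 - 3p = p - 1, hence p = 9 and Q = 8.
With the change applied: demand Qd = 37 - 3p, supply Qs = p + 3.
Equate the new curves: 37 - 3p = p + 3, giving 34 = 4p, p = 8.5, Q = 11.5.
Δp = 8.5 − 9 = -0.50.

-0.50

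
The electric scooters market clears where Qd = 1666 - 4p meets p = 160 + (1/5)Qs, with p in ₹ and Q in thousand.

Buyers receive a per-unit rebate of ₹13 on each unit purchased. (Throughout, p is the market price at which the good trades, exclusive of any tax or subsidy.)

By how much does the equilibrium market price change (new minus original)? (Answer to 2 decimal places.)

+5.78

Original equilibrium: 1666 - 4p = 5p - 800 gives 2466 = 9p, so p = 274 and Q = 570.
Since buyers' out-of-pocket price is the market price minus the rebate, the effective demand curve becomes Qd = 1718 - 4p.
Setting them equal: 1718 - 4p = 5p - 800 → 2518 = 9p, so p = 2518/9 ≈ 279.7778 and Q = 5390/9 ≈ 598.8889.
Δp = 279.7778 − 274 = +5.78.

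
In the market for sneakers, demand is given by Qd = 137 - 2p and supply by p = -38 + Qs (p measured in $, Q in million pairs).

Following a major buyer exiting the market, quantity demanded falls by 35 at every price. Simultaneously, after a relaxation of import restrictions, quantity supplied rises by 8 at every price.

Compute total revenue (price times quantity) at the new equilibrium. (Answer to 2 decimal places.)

Solve the original market: 137 - 2p = p + 38, hence p = 33 and Q = 71.
The new curves are Qd = 102 - 2p (demand) and Qs = p + 46 (supply).
New equilibrium: 102 - 2p = p + 46 ⇒ 56 = 3p ⇒ p = 56/3 ≈ 18.6667, Q = 194/3 ≈ 64.6667.
New expenditure = 18.6667 × 64.6667 = 1207.11.

1207.11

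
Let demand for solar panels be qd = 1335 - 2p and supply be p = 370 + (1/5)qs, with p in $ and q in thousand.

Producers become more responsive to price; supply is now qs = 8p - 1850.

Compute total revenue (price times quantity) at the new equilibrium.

222313

Initially, 1335 - 2p = 5p - 1850, so 3185 = 7p and p = 455, q = 425.
The new curves are qd = 1335 - 2p (demand) and qs = 8p - 1850 (supply).
Equate the new curves: 1335 - 2p = 8p - 1850, giving 3185 = 10p, p = 318.5, q = 698.
New expenditure = 318.5 × 698 = 222313.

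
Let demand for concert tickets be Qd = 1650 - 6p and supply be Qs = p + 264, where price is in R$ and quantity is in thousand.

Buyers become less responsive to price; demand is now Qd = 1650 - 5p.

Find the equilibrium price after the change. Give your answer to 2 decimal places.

231.00

Solve the original market: 1650 - 6p = p + 264, hence p = 198 and Q = 462.
With the change applied: demand Qd = 1650 - 5p, supply Qs = p + 264.
New equilibrium: 1650 - 5p = p + 264 ⇒ 1386 = 6p ⇒ p = 231, Q = 495.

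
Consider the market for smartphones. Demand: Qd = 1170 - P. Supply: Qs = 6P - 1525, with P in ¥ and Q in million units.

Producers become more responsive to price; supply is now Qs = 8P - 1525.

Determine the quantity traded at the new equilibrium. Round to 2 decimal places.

Original equilibrium: 1170 - P = 6P - 1525 gives 2695 = 7P, so P = 385 and Q = 785.
After the shift, demand is Qd = 1170 - P and supply is Qs = 8P - 1525.
Equate the new curves: 1170 - P = 8P - 1525, giving 2695 = 9P, P = 2695/9 ≈ 299.4444, Q = 7835/9 ≈ 870.5556.

870.56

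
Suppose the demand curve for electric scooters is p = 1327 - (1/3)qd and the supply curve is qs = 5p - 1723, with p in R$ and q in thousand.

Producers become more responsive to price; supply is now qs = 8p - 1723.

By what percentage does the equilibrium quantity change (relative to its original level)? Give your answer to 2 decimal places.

Before the shock: 3981 - 3p = 5p - 1723 ⇒ 5704 = 8p ⇒ p = 713, q = 1842.
The shock moves the curves to qd = 3981 - 3p and qs = 8p - 1723.
New equilibrium: 3981 - 3p = 8p - 1723 ⇒ 5704 = 11p ⇒ p = 5704/11 ≈ 518.5455, q = 26679/11 ≈ 2425.3636.
%Δq = (2425.3636 − 1842) / 1842 × 100 = +31.67%.

+31.67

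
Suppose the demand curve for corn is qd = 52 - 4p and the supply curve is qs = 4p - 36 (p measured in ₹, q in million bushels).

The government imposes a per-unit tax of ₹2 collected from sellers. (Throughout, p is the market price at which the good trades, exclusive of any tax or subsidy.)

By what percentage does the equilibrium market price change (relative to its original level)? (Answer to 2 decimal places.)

Solve the original market: 52 - 4p = 4p - 36, hence p = 11 and q = 8.
Since sellers keep the price net of the tax, the effective supply curve becomes qs = 4p - 44.
New equilibrium: 52 - 4p = 4p - 44 ⇒ 96 = 8p ⇒ p = 12, q = 4.
%Δp = (12 − 11) / 11 × 100 = +9.09%.

+9.09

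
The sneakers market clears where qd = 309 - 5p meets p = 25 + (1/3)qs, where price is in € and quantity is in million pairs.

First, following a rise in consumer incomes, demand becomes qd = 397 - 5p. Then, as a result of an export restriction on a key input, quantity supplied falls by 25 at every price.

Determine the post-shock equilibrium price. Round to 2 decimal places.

62.13

Original equilibrium: 309 - 5p = 3p - 75 gives 384 = 8p, so p = 48 and q = 69.
The shock moves the curves to qd = 397 - 5p and qs = 3p - 100.
New equilibrium: 397 - 5p = 3p - 100 ⇒ 497 = 8p ⇒ p = 62.125, q = 86.375.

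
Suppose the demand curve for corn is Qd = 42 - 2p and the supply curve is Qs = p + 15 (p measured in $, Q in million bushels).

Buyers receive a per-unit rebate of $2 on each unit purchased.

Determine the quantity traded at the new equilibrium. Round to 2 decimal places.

25.33

Before the shock: 42 - 2p = p + 15 ⇒ 27 = 3p ⇒ p = 9, Q = 24.
Since buyers' out-of-pocket price is the market price minus the rebate, the effective demand curve becomes Qd = 46 - 2p.
New equilibrium: 46 - 2p = p + 15 ⇒ 31 = 3p ⇒ p = 31/3 ≈ 10.3333, Q = 76/3 ≈ 25.3333.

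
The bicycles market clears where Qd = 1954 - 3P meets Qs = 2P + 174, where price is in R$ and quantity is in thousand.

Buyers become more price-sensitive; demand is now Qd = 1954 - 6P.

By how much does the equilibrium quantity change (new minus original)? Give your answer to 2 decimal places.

Before the shock: 1954 - 3P = 2P + 174 ⇒ 1780 = 5P ⇒ P = 356, Q = 886.
The new curves are Qd = 1954 - 6P (demand) and Qs = 2P + 174 (supply).
Equate the new curves: 1954 - 6P = 2P + 174, giving 1780 = 8P, P = 222.5, Q = 619.
ΔQ = 619 − 886 = -267.00.

-267.00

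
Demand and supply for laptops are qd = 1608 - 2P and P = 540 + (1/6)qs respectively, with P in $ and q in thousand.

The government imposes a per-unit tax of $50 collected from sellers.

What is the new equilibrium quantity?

Original equilibrium: 1608 - 2P = 6P - 3240 gives 4848 = 8P, so P = 606 and q = 396.
Since sellers keep the price net of the tax, the effective supply curve becomes qs = 6P - 3540.
Setting them equal: 1608 - 2P = 6P - 3540 → 5148 = 8P, so P = 643.5 and q = 321.

321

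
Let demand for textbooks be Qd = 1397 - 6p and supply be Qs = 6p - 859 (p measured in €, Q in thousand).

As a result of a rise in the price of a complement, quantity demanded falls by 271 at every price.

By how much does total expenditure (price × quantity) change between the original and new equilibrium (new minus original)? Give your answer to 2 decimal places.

Original equilibrium: 1397 - 6p = 6p - 859 gives 2256 = 12p, so p = 188 and Q = 269.
The shock moves the curves to Qd = 1126 - 6p and Qs = 6p - 859.
New equilibrium: 1126 - 6p = 6p - 859 ⇒ 1985 = 12p ⇒ p = 1985/12 ≈ 165.4167, Q = 133.5.
Expenditure moves from 188×269 = 50572 to 165.4167×133.5 = 22083.125; change = -28488.88.

-28488.88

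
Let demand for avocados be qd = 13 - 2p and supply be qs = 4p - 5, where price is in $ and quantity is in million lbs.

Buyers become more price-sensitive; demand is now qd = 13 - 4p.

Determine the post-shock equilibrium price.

Original equilibrium: 13 - 2p = 4p - 5 gives 18 = 6p, so p = 3 and q = 7.
With the change applied: demand qd = 13 - 4p, supply qs = 4p - 5.
Setting them equal: 13 - 4p = 4p - 5 → 18 = 8p, so p = 2.25 and q = 4.

2.25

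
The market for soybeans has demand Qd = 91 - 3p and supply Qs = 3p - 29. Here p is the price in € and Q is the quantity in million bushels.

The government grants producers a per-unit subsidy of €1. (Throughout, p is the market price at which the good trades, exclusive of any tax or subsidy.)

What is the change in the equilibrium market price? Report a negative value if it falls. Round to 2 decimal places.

Original equilibrium: 91 - 3p = 3p - 29 gives 120 = 6p, so p = 20 and Q = 31.
Since sellers receive the price plus the subsidy, the effective supply curve becomes Qs = 3p - 26.
Equate the new curves: 91 - 3p = 3p - 26, giving 117 = 6p, p = 19.5, Q = 32.5.
Δp = 19.5 − 20 = -0.50.

-0.50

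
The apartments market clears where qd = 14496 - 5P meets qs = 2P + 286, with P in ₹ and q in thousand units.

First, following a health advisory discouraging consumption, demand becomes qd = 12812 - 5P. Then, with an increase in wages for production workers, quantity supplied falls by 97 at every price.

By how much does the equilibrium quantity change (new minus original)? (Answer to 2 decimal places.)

-550.43

Before the shock: 14496 - 5P = 2P + 286 ⇒ 14210 = 7P ⇒ P = 2030, q = 4346.
The shock moves the curves to qd = 12812 - 5P and qs = 2P + 189.
New equilibrium: 12812 - 5P = 2P + 189 ⇒ 12623 = 7P ⇒ P = 12623/7 ≈ 1803.2857, q = 26569/7 ≈ 3795.5714.
Δq = 3795.5714 − 4346 = -550.43.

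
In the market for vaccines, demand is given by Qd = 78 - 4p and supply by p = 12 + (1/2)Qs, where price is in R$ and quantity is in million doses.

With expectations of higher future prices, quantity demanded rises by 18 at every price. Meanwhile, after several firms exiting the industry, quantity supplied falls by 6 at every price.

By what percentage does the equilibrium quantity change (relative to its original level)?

Before the shock: 78 - 4p = 2p - 24 ⇒ 102 = 6p ⇒ p = 17, Q = 10.
The shock moves the curves to Qd = 96 - 4p and Qs = 2p - 30.
Equate the new curves: 96 - 4p = 2p - 30, giving 126 = 6p, p = 21, Q = 12.
%ΔQ = (12 − 10) / 10 × 100 = +20%.

+20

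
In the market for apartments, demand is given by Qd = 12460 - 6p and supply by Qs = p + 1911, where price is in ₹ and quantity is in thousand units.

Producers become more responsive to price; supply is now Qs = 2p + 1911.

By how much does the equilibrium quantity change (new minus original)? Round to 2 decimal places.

+1130.25

Original equilibrium: 12460 - 6p = p + 1911 gives 10549 = 7p, so p = 1507 and Q = 3418.
The shock moves the curves to Qd = 12460 - 6p and Qs = 2p + 1911.
Setting them equal: 12460 - 6p = 2p + 1911 → 10549 = 8p, so p = 1318.625 and Q = 4548.25.
ΔQ = 4548.25 − 3418 = +1130.25.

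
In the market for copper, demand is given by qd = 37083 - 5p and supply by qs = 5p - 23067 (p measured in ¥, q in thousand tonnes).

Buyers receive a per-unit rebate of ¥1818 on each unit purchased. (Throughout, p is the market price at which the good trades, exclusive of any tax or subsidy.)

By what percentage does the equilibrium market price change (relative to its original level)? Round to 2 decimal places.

+15.11

Solve the original market: 37083 - 5p = 5p - 23067, hence p = 6015 and q = 7008.
Since buyers' out-of-pocket price is the market price minus the rebate, the effective demand curve becomes qd = 46173 - 5p.
Setting them equal: 46173 - 5p = 5p - 23067 → 69240 = 10p, so p = 6924 and q = 11553.
%Δp = (6924 − 6015) / 6015 × 100 = +15.11%.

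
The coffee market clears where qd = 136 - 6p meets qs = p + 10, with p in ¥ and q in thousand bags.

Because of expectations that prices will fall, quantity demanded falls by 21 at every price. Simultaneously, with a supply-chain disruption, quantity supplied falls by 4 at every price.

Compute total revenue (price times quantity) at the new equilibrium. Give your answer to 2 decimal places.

Solve the original market: 136 - 6p = p + 10, hence p = 18 and q = 28.
With the change applied: demand qd = 115 - 6p, supply qs = p + 6.
New equilibrium: 115 - 6p = p + 6 ⇒ 109 = 7p ⇒ p = 109/7 ≈ 15.5714, q = 151/7 ≈ 21.5714.
New expenditure = 15.5714 × 21.5714 = 335.90.

335.90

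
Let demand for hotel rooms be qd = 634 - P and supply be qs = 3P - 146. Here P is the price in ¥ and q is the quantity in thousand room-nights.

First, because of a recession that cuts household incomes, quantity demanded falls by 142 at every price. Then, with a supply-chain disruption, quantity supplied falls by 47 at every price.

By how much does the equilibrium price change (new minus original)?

-23.75

Initially, 634 - P = 3P - 146, so 780 = 4P and P = 195, q = 439.
With the change applied: demand qd = 492 - P, supply qs = 3P - 193.
New equilibrium: 492 - P = 3P - 193 ⇒ 685 = 4P ⇒ P = 171.25, q = 320.75.
ΔP = 171.25 − 195 = -23.75.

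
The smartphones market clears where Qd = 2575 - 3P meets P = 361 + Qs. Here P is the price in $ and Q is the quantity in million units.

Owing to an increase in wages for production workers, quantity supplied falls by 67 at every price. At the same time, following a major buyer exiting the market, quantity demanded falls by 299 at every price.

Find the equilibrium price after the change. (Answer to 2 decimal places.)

676.00

Original equilibrium: 2575 - 3P = P - 361 gives 2936 = 4P, so P = 734 and Q = 373.
The shock moves the curves to Qd = 2276 - 3P and Qs = P - 428.
Clearing the new market: 2276 - 3P = P - 428, so P = 676 and Q = 248.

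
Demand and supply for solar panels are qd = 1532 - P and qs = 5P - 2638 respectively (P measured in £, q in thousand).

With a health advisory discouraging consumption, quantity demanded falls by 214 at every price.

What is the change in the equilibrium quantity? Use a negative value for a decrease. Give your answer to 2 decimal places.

-178.33

Before the shock: 1532 - P = 5P - 2638 ⇒ 4170 = 6P ⇒ P = 695, q = 837.
The shock moves the curves to qd = 1318 - P and qs = 5P - 2638.
New equilibrium: 1318 - P = 5P - 2638 ⇒ 3956 = 6P ⇒ P = 1978/3 ≈ 659.3333, q = 1976/3 ≈ 658.6667.
Δq = 658.6667 − 837 = -178.33.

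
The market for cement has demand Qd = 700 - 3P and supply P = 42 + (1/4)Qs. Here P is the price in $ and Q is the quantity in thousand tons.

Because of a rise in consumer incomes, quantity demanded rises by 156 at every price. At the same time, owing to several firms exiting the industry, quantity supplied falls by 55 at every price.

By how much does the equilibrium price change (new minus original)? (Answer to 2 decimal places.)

+30.14

Initially, 700 - 3P = 4P - 168, so 868 = 7P and P = 124, Q = 328.
The shock moves the curves to Qd = 856 - 3P and Qs = 4P - 223.
New equilibrium: 856 - 3P = 4P - 223 ⇒ 1079 = 7P ⇒ P = 1079/7 ≈ 154.1429, Q = 2755/7 ≈ 393.5714.
ΔP = 154.1429 − 124 = +30.14.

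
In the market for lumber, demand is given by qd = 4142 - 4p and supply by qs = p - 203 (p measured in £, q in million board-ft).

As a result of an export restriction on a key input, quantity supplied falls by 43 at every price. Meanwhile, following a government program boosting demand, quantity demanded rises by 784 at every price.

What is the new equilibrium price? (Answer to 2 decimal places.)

1034.40

Solve the original market: 4142 - 4p = p - 203, hence p = 869 and q = 666.
After the shift, demand is qd = 4926 - 4p and supply is qs = p - 246.
Setting them equal: 4926 - 4p = p - 246 → 5172 = 5p, so p = 1034.4 and q = 788.4.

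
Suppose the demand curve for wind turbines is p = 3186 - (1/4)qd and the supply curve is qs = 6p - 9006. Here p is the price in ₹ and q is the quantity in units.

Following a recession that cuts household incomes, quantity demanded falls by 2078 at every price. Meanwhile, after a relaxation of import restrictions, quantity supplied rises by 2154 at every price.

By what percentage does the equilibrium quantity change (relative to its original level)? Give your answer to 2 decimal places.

-9.53

Before the shock: 12744 - 4p = 6p - 9006 ⇒ 21750 = 10p ⇒ p = 2175, q = 4044.
The shock moves the curves to qd = 10666 - 4p and qs = 6p - 6852.
New equilibrium: 10666 - 4p = 6p - 6852 ⇒ 17518 = 10p ⇒ p = 1751.8, q = 3658.8.
%Δq = (3658.8 − 4044) / 4044 × 100 = -9.53%.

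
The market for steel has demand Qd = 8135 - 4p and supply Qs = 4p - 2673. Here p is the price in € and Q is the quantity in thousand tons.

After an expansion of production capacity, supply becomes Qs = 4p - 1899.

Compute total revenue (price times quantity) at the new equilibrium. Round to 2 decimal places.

3910751.50

Solve the original market: 8135 - 4p = 4p - 2673, hence p = 1351 and Q = 2731.
With the change applied: demand Qd = 8135 - 4p, supply Qs = 4p - 1899.
Setting them equal: 8135 - 4p = 4p - 1899 → 10034 = 8p, so p = 1254.25 and Q = 3118.
New expenditure = 1254.25 × 3118 = 3910751.50.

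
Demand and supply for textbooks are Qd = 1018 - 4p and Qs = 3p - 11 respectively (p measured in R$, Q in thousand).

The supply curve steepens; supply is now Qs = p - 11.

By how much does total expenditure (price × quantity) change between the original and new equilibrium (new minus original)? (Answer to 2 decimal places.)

Before the shock: 1018 - 4p = 3p - 11 ⇒ 1029 = 7p ⇒ p = 147, Q = 430.
With the change applied: demand Qd = 1018 - 4p, supply Qs = p - 11.
Equate the new curves: 1018 - 4p = p - 11, giving 1029 = 5p, p = 205.8, Q = 194.8.
Expenditure moves from 147×430 = 63210 to 205.8×194.8 = 40089.84; change = -23120.16.

-23120.16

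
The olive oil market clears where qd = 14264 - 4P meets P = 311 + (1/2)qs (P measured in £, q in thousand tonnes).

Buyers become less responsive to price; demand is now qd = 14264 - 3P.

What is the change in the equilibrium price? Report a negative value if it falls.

+496.2

Original equilibrium: 14264 - 4P = 2P - 622 gives 14886 = 6P, so P = 2481 and q = 4340.
With the change applied: demand qd = 14264 - 3P, supply qs = 2P - 622.
New equilibrium: 14264 - 3P = 2P - 622 ⇒ 14886 = 5P ⇒ P = 2977.2, q = 5332.4.
ΔP = 2977.2 − 2481 = +496.2.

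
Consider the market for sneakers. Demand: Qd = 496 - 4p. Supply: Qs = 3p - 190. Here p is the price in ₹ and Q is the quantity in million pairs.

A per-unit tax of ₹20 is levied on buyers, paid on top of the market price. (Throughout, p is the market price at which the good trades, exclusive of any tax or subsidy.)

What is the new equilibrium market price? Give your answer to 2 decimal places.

Original equilibrium: 496 - 4p = 3p - 190 gives 686 = 7p, so p = 98 and Q = 104.
Since buyers pay the price plus the tax, the effective demand curve becomes Qd = 416 - 4p.
New equilibrium: 416 - 4p = 3p - 190 ⇒ 606 = 7p ⇒ p = 606/7 ≈ 86.5714, Q = 488/7 ≈ 69.7143.

86.57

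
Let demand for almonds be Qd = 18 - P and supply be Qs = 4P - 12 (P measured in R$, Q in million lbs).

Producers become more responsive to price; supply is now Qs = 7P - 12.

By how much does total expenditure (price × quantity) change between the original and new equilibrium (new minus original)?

-18.5625

Solve the original market: 18 - P = 4P - 12, hence P = 6 and Q = 12.
After the shift, demand is Qd = 18 - P and supply is Qs = 7P - 12.
Equate the new curves: 18 - P = 7P - 12, giving 30 = 8P, P = 3.75, Q = 14.25.
Expenditure moves from 6×12 = 72 to 3.75×14.25 = 53.4375; change = -18.5625.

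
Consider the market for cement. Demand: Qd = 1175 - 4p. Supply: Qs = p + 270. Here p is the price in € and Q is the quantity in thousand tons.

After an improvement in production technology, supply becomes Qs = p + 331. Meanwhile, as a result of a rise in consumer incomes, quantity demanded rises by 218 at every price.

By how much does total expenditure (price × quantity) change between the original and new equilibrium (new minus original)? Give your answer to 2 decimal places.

Original equilibrium: 1175 - 4p = p + 270 gives 905 = 5p, so p = 181 and Q = 451.
After the shift, demand is Qd = 1393 - 4p and supply is Qs = p + 331.
New equilibrium: 1393 - 4p = p + 331 ⇒ 1062 = 5p ⇒ p = 212.4, Q = 543.4.
Expenditure moves from 181×451 = 81631 to 212.4×543.4 = 115418.16; change = +33787.16.

+33787.16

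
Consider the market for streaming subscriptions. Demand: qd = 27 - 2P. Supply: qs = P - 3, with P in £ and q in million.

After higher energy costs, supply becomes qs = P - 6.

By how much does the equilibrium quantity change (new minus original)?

Original equilibrium: 27 - 2P = P - 3 gives 30 = 3P, so P = 10 and q = 7.
With the change applied: demand qd = 27 - 2P, supply qs = P - 6.
Setting them equal: 27 - 2P = P - 6 → 33 = 3P, so P = 11 and q = 5.
Δq = 5 − 7 = -2.

-2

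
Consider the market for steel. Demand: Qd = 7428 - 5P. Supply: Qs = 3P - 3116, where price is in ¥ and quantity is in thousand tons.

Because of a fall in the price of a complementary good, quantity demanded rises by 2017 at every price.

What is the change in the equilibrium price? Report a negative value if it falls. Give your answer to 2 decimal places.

Initially, 7428 - 5P = 3P - 3116, so 10544 = 8P and P = 1318, Q = 838.
After the shift, demand is Qd = 9445 - 5P and supply is Qs = 3P - 3116.
New equilibrium: 9445 - 5P = 3P - 3116 ⇒ 12561 = 8P ⇒ P = 1570.125, Q = 1594.375.
ΔP = 1570.125 − 1318 = +252.13.

+252.13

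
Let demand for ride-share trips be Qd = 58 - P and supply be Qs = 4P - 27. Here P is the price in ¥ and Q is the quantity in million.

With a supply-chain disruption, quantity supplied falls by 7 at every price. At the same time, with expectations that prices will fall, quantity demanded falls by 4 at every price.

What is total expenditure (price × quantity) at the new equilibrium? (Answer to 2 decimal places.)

640.64

Before the shock: 58 - P = 4P - 27 ⇒ 85 = 5P ⇒ P = 17, Q = 41.
The new curves are Qd = 54 - P (demand) and Qs = 4P - 34 (supply).
Equate the new curves: 54 - P = 4P - 34, giving 88 = 5P, P = 17.6, Q = 36.4.
New expenditure = 17.6 × 36.4 = 640.64.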